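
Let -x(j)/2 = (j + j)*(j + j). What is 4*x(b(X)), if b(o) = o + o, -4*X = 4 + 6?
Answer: -800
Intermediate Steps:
X = -5/2 (X = -(4 + 6)/4 = -1/4*10 = -5/2 ≈ -2.5000)
b(o) = 2*o
x(j) = -8*j**2 (x(j) = -2*(j + j)*(j + j) = -2*2*j*2*j = -8*j**2)
4*x(b(X)) = 4*(-8*(2*(-5/2))**2) = 4*(-8*(-5)**2) = 4*(-8*25) = 4*(-200) = -800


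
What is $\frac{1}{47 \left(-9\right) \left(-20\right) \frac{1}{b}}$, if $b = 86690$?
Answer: $\frac{8669}{846} \approx 10.247$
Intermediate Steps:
$\frac{1}{47 \left(-9\right) \left(-20\right) \frac{1}{b}} = \frac{1}{47 \left(-9\right) \left(-20\right) \frac{1}{86690}} = \frac{1}{\left(-423\right) \left(-20\right) \frac{1}{86690}} = \frac{1}{8460 \cdot \frac{1}{86690}} = \frac{1}{\frac{846}{8669}} = \frac{8669}{846}$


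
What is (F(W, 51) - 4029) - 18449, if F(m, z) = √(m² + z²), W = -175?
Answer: -22478 + √33226 ≈ -22296.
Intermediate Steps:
(F(W, 51) - 4029) - 18449 = (√((-175)² + 51²) - 4029) - 18449 = (√(30625 + 2601) - 4029) - 18449 = (√33226 - 4029) - 18449 = (-4029 + √33226) - 18449 = -22478 + √33226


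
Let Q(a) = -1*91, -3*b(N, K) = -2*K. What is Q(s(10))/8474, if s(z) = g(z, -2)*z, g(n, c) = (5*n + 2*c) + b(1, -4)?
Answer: -91/8474 ≈ -0.010739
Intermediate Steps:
b(N, K) = 2*K/3 (b(N, K) = -(-2)*K/3 = 2*K/3)
g(n, c) = -8/3 + 2*c + 5*n (g(n, c) = (5*n + 2*c) + (2/3)*(-4) = (2*c + 5*n) - 8/3 = -8/3 + 2*c + 5*n)
s(z) = z*(-20/3 + 5*z) (s(z) = (-8/3 + 2*(-2) + 5*z)*z = (-8/3 - 4 + 5*z)*z = (-20/3 + 5*z)*z = z*(-20/3 + 5*z))
Q(a) = -91
Q(s(10))/8474 = -91/8474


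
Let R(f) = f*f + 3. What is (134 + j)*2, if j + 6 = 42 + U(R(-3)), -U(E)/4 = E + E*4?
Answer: -140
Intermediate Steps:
R(f) = 3 + f² (R(f) = f² + 3 = 3 + f²)
U(E) = -20*E (U(E) = -4*(E + E*4) = -4*(E + 4*E) = -20*E)
j = -204 (j = -6 + (42 - 20*(3 + (-3)²)) = -6 + (42 - 20*(3 + 9)) = -6 + (42 - 20*12) = -6 + (42 - 240) = -6 - 198 = -204)
(134 + j)*2 = (134 - 204)*2 = -70*2 = -140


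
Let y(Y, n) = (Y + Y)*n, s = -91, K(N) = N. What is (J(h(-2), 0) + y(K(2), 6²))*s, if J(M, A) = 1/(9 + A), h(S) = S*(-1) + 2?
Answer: -118027/9 ≈ -13114.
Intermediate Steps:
h(S) = 2 - S (h(S) = -S + 2 = 2 - S)
y(Y, n) = 2*Y*n (y(Y, n) = (2*Y)*n = 2*Y*n)
(J(h(-2), 0) + y(K(2), 6²))*s = (1/(9 + 0) + 2*2*6²)*(-91) = (1/9 + 2*2*36)*(-91) = (⅑ + 144)*(-91) = (1297/9)*(-91) = -118027/9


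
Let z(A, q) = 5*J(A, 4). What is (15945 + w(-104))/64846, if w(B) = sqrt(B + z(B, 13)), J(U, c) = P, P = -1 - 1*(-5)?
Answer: 15945/64846 + I*sqrt(21)/32423 ≈ 0.24589 + 0.00014134*I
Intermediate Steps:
P = 4 (P = -1 + 5 = 4)
J(U, c) = 4
z(A, q) = 20 (z(A, q) = 5*4 = 20)
w(B) = sqrt(20 + B) (w(B) = sqrt(B + 20) = sqrt(20 + B))
(15945 + w(-104))/64846 = (15945 + sqrt(20 - 104))/64846 = (15945 + sqrt(-84))*(1/64846) = (15945 + 2*I*sqrt(21))*(1/64846) = 15945/64846 + I*sqrt(21)/32423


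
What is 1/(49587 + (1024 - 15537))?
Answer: 1/35074 ≈ 2.8511e-5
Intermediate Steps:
1/(49587 + (1024 - 15537)) = 1/(49587 - 14513) = 1/35074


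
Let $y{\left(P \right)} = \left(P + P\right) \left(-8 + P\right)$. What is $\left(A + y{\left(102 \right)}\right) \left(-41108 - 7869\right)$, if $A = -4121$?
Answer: $-737348735$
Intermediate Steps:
$y{\left(P \right)} = 2 P \left(-8 + P\right)$
$\left(A + y{\left(102 \right)}\right) \left(-41108 - 7869\right) = \left(-4121 + 2 \cdot 102 \left(-8 + 102\right)\right) \left(-41108 - 7869\right) = \left(-4121 + 2 \cdot 102 \cdot 94\right) \left(-48977\right) = \left(-4121 + 19176\right) \left(-48977\right) = 15055 \left(-48977\right) = -737348735$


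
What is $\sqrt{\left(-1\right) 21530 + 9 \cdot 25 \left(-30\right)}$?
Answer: $2 i \sqrt{7070} \approx 168.17 i$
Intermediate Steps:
$\sqrt{\left(-1\right) 21530 + 9 \cdot 25 \left(-30\right)} = \sqrt{-21530 + 225 \left(-30\right)} = \sqrt{-21530 - 6750} = \sqrt{-28280} = 2 i \sqrt{7070}$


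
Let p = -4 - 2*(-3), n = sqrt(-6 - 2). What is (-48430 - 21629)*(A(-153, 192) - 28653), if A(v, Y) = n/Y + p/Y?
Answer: 64236793511/32 - 23353*I*sqrt(2)/32 ≈ 2.0074e+9 - 1032.1*I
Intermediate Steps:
n = 2*I*sqrt(2) (n = sqrt(-8) = 2*I*sqrt(2) ≈ 2.8284*I)
p = 2 (p = -4 + 6 = 2)
A(v, Y) = 2/Y + 2*I*sqrt(2)/Y (A(v, Y) = (2*I*sqrt(2))/Y + 2/Y = 2*I*sqrt(2)/Y + 2/Y = 2/Y + 2*I*sqrt(2)/Y)
(-48430 - 21629)*(A(-153, 192) - 28653) = (-48430 - 21629)*(2*(1 + I*sqrt(2))/192 - 28653) = -70059*(2*(1/192)*(1 + I*sqrt(2)) - 28653) = -70059*((1/96 + I*sqrt(2)/96) - 28653) = -70059*(-2750687/96 + I*sqrt(2)/96) = 64236793511/32 - 23353*I*sqrt(2)/32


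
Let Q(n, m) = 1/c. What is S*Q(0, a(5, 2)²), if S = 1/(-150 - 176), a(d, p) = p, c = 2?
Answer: -1/652 ≈ -0.0015337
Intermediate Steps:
Q(n, m) = ½ (Q(n, m) = 1/2 = ½)
S = -1/326 (S = 1/(-326) = -1/326 ≈ -0.0030675)
S*Q(0, a(5, 2)²) = -1/326*½ = -1/652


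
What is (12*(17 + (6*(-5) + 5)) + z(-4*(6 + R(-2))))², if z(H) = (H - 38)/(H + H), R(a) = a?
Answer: 2277081/256 ≈ 8894.8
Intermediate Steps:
z(H) = (-38 + H)/(2*H) (z(H) = (-38 + H)/((2*H)) = (-38 + H)*(1/(2*H)) = (-38 + H)/(2*H))
(12*(17 + (6*(-5) + 5)) + z(-4*(6 + R(-2))))² = (12*(17 + (6*(-5) + 5)) + (-38 - 4*(6 - 2))/(2*((-4*(6 - 2)))))² = (12*(17 + (-30 + 5)) + (-38 - 4*4)/(2*((-4*4))))² = (12*(17 - 25) + (½)*(-38 - 16)/(-16))² = (12*(-8) + (½)*(-1/16)*(-54))² = (-96 + 27/16)² = (-1509/16)² = 2277081/256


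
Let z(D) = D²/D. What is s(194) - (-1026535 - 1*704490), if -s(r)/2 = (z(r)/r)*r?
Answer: 1730637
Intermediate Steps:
z(D) = D
s(r) = -2*r (s(r) = -2*r/r*r = -2*r)
s(194) - (-1026535 - 1*704490) = -2*194 - (-1026535 - 1*704490) = -388 - (-1026535 - 704490) = -388 - 1*(-1731025) = -388 + 1731025 = 1730637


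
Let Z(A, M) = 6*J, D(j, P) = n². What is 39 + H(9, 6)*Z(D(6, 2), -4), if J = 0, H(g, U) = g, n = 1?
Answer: 39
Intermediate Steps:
D(j, P) = 1 (D(j, P) = 1² = 1)
Z(A, M) = 0 (Z(A, M) = 6*0 = 0)
39 + H(9, 6)*Z(D(6, 2), -4) = 39 + 9*0 = 39 + 0 = 39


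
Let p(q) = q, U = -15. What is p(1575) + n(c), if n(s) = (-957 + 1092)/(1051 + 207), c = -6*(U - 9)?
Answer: 1981485/1258 ≈ 1575.1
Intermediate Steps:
c = 144 (c = -6*(-15 - 9) = -6*(-24) = 144)
n(s) = 135/1258
p(1575) + n(c) = 1575 + 135/1258 = 1981485/1258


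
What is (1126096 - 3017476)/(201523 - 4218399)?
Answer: 472845/1004219 ≈ 0.47086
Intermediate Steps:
(1126096 - 3017476)/(201523 - 4218399) = -1891380/(-4016876) = -1891380*(-1/4016876) = 472845/1004219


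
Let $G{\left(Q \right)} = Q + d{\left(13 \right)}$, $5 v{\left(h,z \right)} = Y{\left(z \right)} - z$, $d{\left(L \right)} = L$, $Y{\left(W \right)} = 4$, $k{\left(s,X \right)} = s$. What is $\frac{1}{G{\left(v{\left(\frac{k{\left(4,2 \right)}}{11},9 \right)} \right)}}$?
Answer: $\frac{1}{12} \approx 0.083333$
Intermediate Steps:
$v{\left(h,z \right)} = \frac{4}{5} - \frac{z}{5}$ ($v{\left(h,z \right)} = \frac{4 - z}{5} = \frac{4}{5} - \frac{z}{5}$)
$G{\left(Q \right)} = 13 + Q$ ($G{\left(Q \right)} = Q + 13 = 13 + Q$)
$\frac{1}{G{\left(v{\left(\frac{k{\left(4,2 \right)}}{11},9 \right)} \right)}} = \frac{1}{13 + \left(\frac{4}{5} - \frac{9}{5}\right)} = \frac{1}{13 - 1} = \frac{1}{12}$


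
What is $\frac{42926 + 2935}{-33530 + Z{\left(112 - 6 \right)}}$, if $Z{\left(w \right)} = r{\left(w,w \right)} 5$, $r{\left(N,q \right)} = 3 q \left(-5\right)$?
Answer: $- \frac{45861}{41480} \approx -1.1056$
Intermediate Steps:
$r{\left(N,q \right)} = - 15 q$
$Z{\left(w \right)} = - 75 w$ ($Z{\left(w \right)} = - 15 w 5 = - 75 w$)
$\frac{42926 + 2935}{-33530 + Z{\left(112 - 6 \right)}} = \frac{42926 + 2935}{-33530 - 75 \left(112 - 6\right)} = \frac{45861}{-33530 - 7950} = \frac{45861}{-41480} = 45861 \left(- \frac{1}{41480}\right) = - \frac{45861}{41480}$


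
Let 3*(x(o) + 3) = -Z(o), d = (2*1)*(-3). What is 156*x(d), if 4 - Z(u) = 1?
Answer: -624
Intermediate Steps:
Z(u) = 3 (Z(u) = 4 - 1*1 = 4 - 1 = 3)
d = -6 (d = 2*(-3) = -6)
x(o) = -4 (x(o) = -3 + (-1*3)/3 = -3 + (⅓)*(-3) = -3 - 1 = -4)
156*x(d) = 156*(-4) = -624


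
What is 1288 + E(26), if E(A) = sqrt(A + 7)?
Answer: 1288 + sqrt(33) ≈ 1293.7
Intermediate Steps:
E(A) = sqrt(7 + A)
1288 + E(26) = 1288 + sqrt(7 + 26) = 1288 + sqrt(33)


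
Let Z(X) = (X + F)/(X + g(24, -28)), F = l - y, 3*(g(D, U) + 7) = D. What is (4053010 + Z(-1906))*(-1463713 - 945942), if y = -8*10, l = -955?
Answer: -1240327634816887/127 ≈ -9.7664e+12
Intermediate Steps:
g(D, U) = -7 + D/3
y = -80
F = -875 (F = -955 - 1*(-80) = -955 + 80 = -875)
Z(X) = (-875 + X)/(1 + X) (Z(X) = (X - 875)/(X + (-7 + (⅓)*24)) = (-875 + X)/(X + (-7 + 8)) = (-875 + X)/(X + 1) = (-875 + X)/(1 + X))
(4053010 + Z(-1906))*(-1463713 - 945942) = (4053010 + (-875 - 1906)/(1 - 1906))*(-1463713 - 945942) = (4053010 - 2781/(-1905))*(-2409655) = (4053010 - 1/1905*(-2781))*(-2409655) = (4053010 + 927/635)*(-2409655) = (2573662277/635)*(-2409655) = -1240327634816887/127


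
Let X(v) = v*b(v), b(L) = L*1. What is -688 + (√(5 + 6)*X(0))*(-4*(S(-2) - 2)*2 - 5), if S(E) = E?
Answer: -688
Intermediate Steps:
b(L) = L
X(v) = v² (X(v) = v*v = v²)
-688 + (√(5 + 6)*X(0))*(-4*(S(-2) - 2)*2 - 5) = -688 + (√(5 + 6)*0²)*(-4*(-2 - 2)*2 - 5) = -688 + (√11*0)*(-(-16)*2 - 5) = -688 + 0*(-4*(-8) - 5) = -688 + 0*(32 - 5) = -688 + 0*27 = -688 + 0 = -688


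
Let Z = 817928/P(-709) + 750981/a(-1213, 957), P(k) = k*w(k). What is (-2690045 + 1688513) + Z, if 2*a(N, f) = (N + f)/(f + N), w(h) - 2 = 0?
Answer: 354395906/709 ≈ 4.9985e+5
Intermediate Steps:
w(h) = 2 (w(h) = 2 + 0 = 2)
a(N, f) = ½ (a(N, f) = ((N + f)/(f + N))/2 = ((N + f)/(N + f))/2 = (½)*1 = ½)
P(k) = 2*k (P(k) = k*2 = 2*k)
Z = 1064482094/709 (Z = 817928/((2*(-709))) + 750981/(½) = 817928/(-1418) + 750981*2 = 817928*(-1/1418) + 1501962 = -408964/709 + 1501962 = 1064482094/709 ≈ 1.5014e+6)
(-2690045 + 1688513) + Z = (-2690045 + 1688513) + 1064482094/709 = -1001532 + 1064482094/709 = 354395906/709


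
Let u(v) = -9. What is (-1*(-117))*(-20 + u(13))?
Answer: -3393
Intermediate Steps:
(-1*(-117))*(-20 + u(13)) = (-1*(-117))*(-20 - 9) = 117*(-29) = -3393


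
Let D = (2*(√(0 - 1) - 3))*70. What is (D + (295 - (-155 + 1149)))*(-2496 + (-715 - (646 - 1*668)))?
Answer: 3568491 - 446460*I ≈ 3.5685e+6 - 4.4646e+5*I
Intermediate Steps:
D = -420 + 140*I (D = (2*(√(-1) - 3))*70 = (2*(I - 3))*70 = (2*(-3 + I))*70 = (-6 + 2*I)*70 = -420 + 140*I ≈ -420.0 + 140.0*I)
(D + (295 - (-155 + 1149)))*(-2496 + (-715 - (646 - 1*668))) = ((-420 + 140*I) + (295 - (-155 + 1149)))*(-2496 + (-715 - (646 - 1*668))) = ((-420 + 140*I) + (295 - 1*994))*(-2496 + (-715 - (646 - 668))) = ((-420 + 140*I) + (295 - 994))*(-2496 + (-715 - 1*(-22))) = ((-420 + 140*I) - 699)*(-2496 + (-715 + 22)) = (-1119 + 140*I)*(-2496 - 693) = (-1119 + 140*I)*(-3189) = 3568491 - 446460*I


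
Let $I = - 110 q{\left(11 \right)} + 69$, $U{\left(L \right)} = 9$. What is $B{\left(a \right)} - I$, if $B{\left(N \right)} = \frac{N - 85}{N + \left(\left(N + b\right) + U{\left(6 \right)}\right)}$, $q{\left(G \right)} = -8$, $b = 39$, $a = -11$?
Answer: $- \frac{12385}{13} \approx -952.69$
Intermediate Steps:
$B{\left(N \right)} = \frac{-85 + N}{48 + 2 N}$ ($B{\left(N \right)} = \frac{N - 85}{N + \left(\left(N + 39\right) + 9\right)} = \frac{-85 + N}{N + \left(\left(39 + N\right) + 9\right)} = \frac{-85 + N}{N + \left(48 + N\right)} = \frac{-85 + N}{48 + 2 N}$)
$I = 949$ ($I = \left(-110\right) \left(-8\right) + 69 = 880 + 69 = 949$)
$B{\left(a \right)} - I = \frac{-85 - 11}{2 \left(24 - 11\right)} - 949 = \frac{1}{2} \cdot \frac{1}{13} \left(-96\right) - 949 = - \frac{48}{13} - 949 = - \frac{12385}{13}$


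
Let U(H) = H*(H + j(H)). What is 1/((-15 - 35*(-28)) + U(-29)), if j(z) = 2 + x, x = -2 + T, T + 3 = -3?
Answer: 1/1980 ≈ 0.00050505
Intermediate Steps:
T = -6 (T = -3 - 3 = -6)
x = -8 (x = -2 - 6 = -8)
j(z) = -6 (j(z) = 2 - 8 = -6)
U(H) = H*(-6 + H) (U(H) = H*(H - 6) = H*(-6 + H))
1/((-15 - 35*(-28)) + U(-29)) = 1/((-15 - 35*(-28)) - 29*(-6 - 29)) = 1/((-15 + 980) - 29*(-35)) = 1/(965 + 1015) = 1/1980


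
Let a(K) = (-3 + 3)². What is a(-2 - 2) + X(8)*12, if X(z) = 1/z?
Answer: 3/2 ≈ 1.5000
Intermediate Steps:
a(K) = 0 (a(K) = 0² = 0)
a(-2 - 2) + X(8)*12 = 0 + 12/8 = 0 + (⅛)*12 = 0 + 3/2 = 3/2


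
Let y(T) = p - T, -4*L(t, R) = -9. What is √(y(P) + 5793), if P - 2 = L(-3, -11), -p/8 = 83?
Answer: √20499/2 ≈ 71.587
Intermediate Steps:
p = -664 (p = -8*83 = -664)
L(t, R) = 9/4 (L(t, R) = -¼*(-9) = 9/4)
P = 17/4 (P = 2 + 9/4 = 17/4 ≈ 4.2500)
y(T) = -664 - T
√(y(P) + 5793) = √((-664 - 1*17/4) + 5793) = √((-664 - 17/4) + 5793) = √(-2673/4 + 5793) = √(20499/4) = √20499/2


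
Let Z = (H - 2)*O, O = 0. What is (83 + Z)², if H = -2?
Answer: 6889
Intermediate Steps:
Z = 0 (Z = (-2 - 2)*0 = -4*0 = 0)
(83 + Z)² = (83 + 0)² = 83² = 6889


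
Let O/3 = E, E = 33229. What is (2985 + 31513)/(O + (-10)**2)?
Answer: 34498/99787 ≈ 0.34572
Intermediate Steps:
O = 99687 (O = 3*33229 = 99687)
(2985 + 31513)/(O + (-10)**2) = (2985 + 31513)/(99687 + (-10)**2) = 34498/(99687 + 100) = 34498/99787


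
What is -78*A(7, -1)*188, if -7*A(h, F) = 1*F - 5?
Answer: -87984/7 ≈ -12569.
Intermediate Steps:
A(h, F) = 5/7 - F/7 (A(h, F) = -(1*F - 5)/7 = -(F - 5)/7 = -(-5 + F)/7 = 5/7 - F/7)
-78*A(7, -1)*188 = -78*(5/7 - ⅐*(-1))*188 = -78*(5/7 + ⅐)*188 = -78*6/7*188 = -468/7*188 = -87984/7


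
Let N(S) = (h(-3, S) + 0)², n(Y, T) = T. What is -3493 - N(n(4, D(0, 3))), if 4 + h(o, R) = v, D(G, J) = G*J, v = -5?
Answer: -3574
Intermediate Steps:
h(o, R) = -9 (h(o, R) = -4 - 5 = -9)
N(S) = 81 (N(S) = (-9 + 0)² = (-9)² = 81)
-3493 - N(n(4, D(0, 3))) = -3493 - 1*81 = -3493 - 81 = -3574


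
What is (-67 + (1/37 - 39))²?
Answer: 15374241/1369 ≈ 11230.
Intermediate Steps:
(-67 + (1/37 - 39))² = (-67 - 1442/37)² = (-3921/37)² = 15374241/1369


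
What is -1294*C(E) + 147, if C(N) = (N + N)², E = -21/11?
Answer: -2264829/121 ≈ -18718.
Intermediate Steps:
E = -21/11 (E = -21*1/11 = -21/11 ≈ -1.9091)
C(N) = 4*N² (C(N) = (2*N)² = 4*N²)
-1294*C(E) + 147 = -5176*(-21/11)² + 147 = -5176*441/121 + 147 = -1294*1764/121 + 147 = -2282616/121 + 147 = -2264829/121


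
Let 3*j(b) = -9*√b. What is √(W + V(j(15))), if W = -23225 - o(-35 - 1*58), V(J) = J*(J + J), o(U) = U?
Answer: I*√22862 ≈ 151.2*I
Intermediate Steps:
j(b) = -3*√b (j(b) = (-9*√b)/3 = -3*√b)
V(J) = 2*J² (V(J) = J*(2*J) = 2*J²)
W = -23132 (W = -23225 - (-35 - 1*58) = -23225 - (-35 - 58) = -23225 - 1*(-93) = -23225 + 93 = -23132)
√(W + V(j(15))) = √(-23132 + 2*(-3*√15)²) = √(-23132 + 2*135) = √(-23132 + 270) = √(-22862) = I*√22862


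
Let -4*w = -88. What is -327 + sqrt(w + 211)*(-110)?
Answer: -327 - 110*sqrt(233) ≈ -2006.1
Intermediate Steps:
w = 22 (w = -1/4*(-88) = 22)
-327 + sqrt(w + 211)*(-110) = -327 + sqrt(22 + 211)*(-110) = -327 + sqrt(233)*(-110) = -327 - 110*sqrt(233)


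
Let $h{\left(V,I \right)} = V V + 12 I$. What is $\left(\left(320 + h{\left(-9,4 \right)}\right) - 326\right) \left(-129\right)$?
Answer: $-15867$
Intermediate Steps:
$h{\left(V,I \right)} = V^{2} + 12 I$
$\left(\left(320 + h{\left(-9,4 \right)}\right) - 326\right) \left(-129\right) = \left(\left(320 + \left(\left(-9\right)^{2} + 12 \cdot 4\right)\right) - 326\right) \left(-129\right) = \left(\left(320 + \left(81 + 48\right)\right) - 326\right) \left(-129\right) = \left(\left(320 + 129\right) - 326\right) \left(-129\right) = \left(449 - 326\right) \left(-129\right) = 123 \left(-129\right) = -15867$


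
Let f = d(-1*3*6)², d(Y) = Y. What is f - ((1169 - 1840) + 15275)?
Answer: -14280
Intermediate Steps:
f = 324 (f = (-1*3*6)² = (-3*6)² = (-18)² = 324)
f - ((1169 - 1840) + 15275) = 324 - ((1169 - 1840) + 15275) = 324 - (-671 + 15275) = 324 - 1*14604 = 324 - 14604 = -14280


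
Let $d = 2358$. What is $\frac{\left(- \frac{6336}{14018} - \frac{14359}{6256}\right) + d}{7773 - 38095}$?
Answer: $- \frac{103273839593}{1329568273888} \approx -0.077675$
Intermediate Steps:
$\frac{\left(- \frac{6336}{14018} - \frac{14359}{6256}\right) + d}{7773 - 38095} = \frac{\left(- \frac{6336}{14018} - \frac{14359}{6256}\right) + 2358}{7773 - 38095} = \frac{\left(\left(-6336\right) \frac{1}{14018} - \frac{14359}{6256}\right) + 2358}{-30322} = \left(\left(- \frac{3168}{7009} - \frac{14359}{6256}\right) + 2358\right) \left(- \frac{1}{30322}\right) = \left(- \frac{120461239}{43848304} + 2358\right) \left(- \frac{1}{30322}\right) = \frac{103273839593}{43848304} \left(- \frac{1}{30322}\right) = - \frac{103273839593}{1329568273888}$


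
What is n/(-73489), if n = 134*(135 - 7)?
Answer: -17152/73489 ≈ -0.23340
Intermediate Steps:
n = 17152 (n = 134*128 = 17152)
n/(-73489) = 17152/(-73489) = 17152*(-1/73489) = -17152/73489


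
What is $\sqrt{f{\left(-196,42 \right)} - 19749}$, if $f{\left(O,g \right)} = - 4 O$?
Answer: $i \sqrt{18965} \approx 137.71 i$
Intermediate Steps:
$\sqrt{f{\left(-196,42 \right)} - 19749} = \sqrt{\left(-4\right) \left(-196\right) - 19749} = \sqrt{784 - 19749} = \sqrt{-18965} = i \sqrt{18965}$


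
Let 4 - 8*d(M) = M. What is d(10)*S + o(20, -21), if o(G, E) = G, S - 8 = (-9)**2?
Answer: -187/4 ≈ -46.750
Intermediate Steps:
d(M) = 1/2 - M/8
S = 89 (S = 8 + (-9)**2 = 8 + 81 = 89)
d(10)*S + o(20, -21) = (1/2 - 1/8*10)*89 + 20 = (1/2 - 5/4)*89 + 20 = -3/4*89 + 20 = -267/4 + 20 = -187/4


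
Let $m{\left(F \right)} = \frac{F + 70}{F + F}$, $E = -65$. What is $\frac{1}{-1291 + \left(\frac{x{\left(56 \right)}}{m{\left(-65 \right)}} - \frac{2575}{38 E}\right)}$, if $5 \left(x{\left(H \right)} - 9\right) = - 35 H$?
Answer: $\frac{494}{4282013} \approx 0.00011537$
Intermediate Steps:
$x{\left(H \right)} = 9 - 7 H$ ($x{\left(H \right)} = 9 + \frac{\left(-35\right) H}{5} = 9 - 7 H$)
$m{\left(F \right)} = \frac{70 + F}{2 F}$
$\frac{1}{-1291 + \left(\frac{x{\left(56 \right)}}{m{\left(-65 \right)}} - \frac{2575}{38 E}\right)} = \frac{1}{-1291 - \left(- \frac{515}{494} - \frac{9 - 392}{\frac{1}{2} \frac{1}{-65} \left(70 - 65\right)}\right)} = \frac{1}{-1291 - \left(- \frac{515}{494} - \frac{9 - 392}{\frac{1}{2} \left(- \frac{1}{65}\right) 5}\right)} = \frac{1}{-1291 - \left(- \frac{515}{494} + \frac{383}{- \frac{1}{26}}\right)} = \frac{1}{-1291 + \left(\left(-383\right) \left(-26\right) + \frac{515}{494}\right)} = \frac{1}{-1291 + \left(9958 + \frac{515}{494}\right)} = \frac{1}{-1291 + \frac{4919767}{494}} = \frac{1}{\frac{4282013}{494}} = \frac{494}{4282013}$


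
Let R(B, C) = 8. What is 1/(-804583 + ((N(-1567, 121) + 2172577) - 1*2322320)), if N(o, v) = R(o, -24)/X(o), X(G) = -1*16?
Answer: -2/1908653 ≈ -1.0479e-6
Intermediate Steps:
X(G) = -16
N(o, v) = -1/2 (N(o, v) = 8/(-16) = 8*(-1/16) = -1/2)
1/(-804583 + ((N(-1567, 121) + 2172577) - 1*2322320)) = 1/(-804583 + ((-1/2 + 2172577) - 1*2322320)) = 1/(-804583 + (4345153/2 - 2322320)) = 1/(-804583 - 299487/2) = 1/(-1908653/2) = -2/1908653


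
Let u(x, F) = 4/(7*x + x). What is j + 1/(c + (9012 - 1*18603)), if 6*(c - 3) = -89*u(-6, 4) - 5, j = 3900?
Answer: 2692197228/690307 ≈ 3900.0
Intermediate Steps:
u(x, F) = 1/(2*x) (u(x, F) = 4/((8*x)) = 4*(1/(8*x)) = 1/(2*x))
c = 245/72 (c = 3 + (-89/(2*(-6)) - 5)/6 = 3 + (-89*(-1)/(2*6) - 5)/6 = 3 + (-89*(-1/12) - 5)/6 = 3 + (89/12 - 5)/6 = 3 + (1/6)*(29/12) = 3 + 29/72 = 245/72 ≈ 3.4028)
j + 1/(c + (9012 - 1*18603)) = 3900 + 1/(245/72 + (9012 - 1*18603)) = 3900 + 1/(245/72 + (9012 - 18603)) = 3900 + 1/(245/72 - 9591) = 3900 + 1/(-690307/72) = 3900 - 72/690307 = 2692197228/690307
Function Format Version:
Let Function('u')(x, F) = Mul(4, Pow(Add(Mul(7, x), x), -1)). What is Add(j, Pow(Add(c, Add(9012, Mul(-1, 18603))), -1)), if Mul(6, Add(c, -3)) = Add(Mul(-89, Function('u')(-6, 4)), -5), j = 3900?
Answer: Rational(2692197228, 690307) ≈ 3900.0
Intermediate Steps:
Function('u')(x, F) = Mul(Rational(1, 2), Pow(x, -1)) (Function('u')(x, F) = Mul(4, Pow(Mul(8, x), -1)) = Mul(4, Mul(Rational(1, 8), Pow(x, -1))) = Mul(Rational(1, 2), Pow(x, -1)))
c = Rational(245, 72) (c = Add(3, Mul(Rational(1, 6), Add(Mul(-89, Mul(Rational(1, 2), Pow(-6, -1))), -5))) = Add(3, Mul(Rational(1, 6), Add(Mul(-89, Mul(Rational(1, 2), Rational(-1, 6))), -5))) = Add(3, Mul(Rational(1, 6), Add(Mul(-89, Rational(-1, 12)), -5))) = Add(3, Mul(Rational(1, 6), Add(Rational(89, 12), -5))) = Add(3, Mul(Rational(1, 6), Rational(29, 12))) = Add(3, Rational(29, 72)) = Rational(245, 72) ≈ 3.4028)
Add(j, Pow(Add(c, Add(9012, Mul(-1, 18603))), -1)) = Add(3900, Pow(Add(Rational(245, 72), Add(9012, Mul(-1, 18603))), -1)) = Add(3900, Pow(Add(Rational(245, 72), Add(9012, -18603)), -1)) = Add(3900, Pow(Add(Rational(245, 72), -9591), -1)) = Add(3900, Pow(Rational(-690307, 72), -1)) = Add(3900, Rational(-72, 690307)) = Rational(2692197228, 690307)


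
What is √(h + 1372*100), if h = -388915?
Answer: I*√251715 ≈ 501.71*I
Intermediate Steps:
√(h + 1372*100) = √(-388915 + 1372*100) = √(-388915 + 137200) = √(-251715) = I*√251715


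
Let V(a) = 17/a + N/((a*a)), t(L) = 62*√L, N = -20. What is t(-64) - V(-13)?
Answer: 241/169 + 496*I ≈ 1.426 + 496.0*I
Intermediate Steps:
V(a) = -20/a² + 17/a (V(a) = 17/a - 20/a² = -20/a² + 17/a)
t(-64) - V(-13) = 62*√(-64) - (-20 + 17*(-13))/(-13)² = 62*(8*I) - (-20 - 221)/169 = 496*I - (-241)/169 = 496*I - 1*(-241/169) = 496*I + 241/169 = 241/169 + 496*I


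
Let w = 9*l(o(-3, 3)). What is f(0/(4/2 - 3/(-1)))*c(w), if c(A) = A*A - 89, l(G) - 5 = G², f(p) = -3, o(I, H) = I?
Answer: -47361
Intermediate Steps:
l(G) = 5 + G²
w = 126 (w = 9*(5 + (-3)²) = 9*(5 + 9) = 9*14 = 126)
c(A) = -89 + A² (c(A) = A² - 89 = -89 + A²)
f(0/(4/2 - 3/(-1)))*c(w) = -3*(-89 + 126²) = -3*(-89 + 15876) = -3*15787 = -47361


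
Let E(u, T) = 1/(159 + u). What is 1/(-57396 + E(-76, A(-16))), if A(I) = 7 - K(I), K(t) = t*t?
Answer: -83/4763867 ≈ -1.7423e-5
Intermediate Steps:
K(t) = t²
A(I) = 7 - I²
1/(-57396 + E(-76, A(-16))) = 1/(-57396 + 1/(159 - 76)) = 1/(-57396 + 1/83) = 1/(-4763867/83) = -83/4763867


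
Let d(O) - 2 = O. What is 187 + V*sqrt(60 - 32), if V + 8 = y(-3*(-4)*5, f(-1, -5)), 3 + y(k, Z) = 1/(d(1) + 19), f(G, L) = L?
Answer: 187 - 241*sqrt(7)/11 ≈ 129.03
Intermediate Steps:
d(O) = 2 + O
y(k, Z) = -65/22 (y(k, Z) = -3 + 1/((2 + 1) + 19) = -3 + 1/(3 + 19) = -3 + 1/22 = -65/22)
V = -241/22 (V = -8 - 65/22 = -241/22 ≈ -10.955)
187 + V*sqrt(60 - 32) = 187 - 241*sqrt(60 - 32)/22 = 187 - 241*sqrt(7)/11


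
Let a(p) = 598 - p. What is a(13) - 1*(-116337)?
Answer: 116922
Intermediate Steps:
a(13) - 1*(-116337) = (598 - 1*13) - 1*(-116337) = (598 - 13) + 116337 = 585 + 116337 = 116922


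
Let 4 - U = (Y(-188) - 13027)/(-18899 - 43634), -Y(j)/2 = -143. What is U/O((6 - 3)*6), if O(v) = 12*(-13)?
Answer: -237391/9755148 ≈ -0.024335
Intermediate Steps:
Y(j) = 286 (Y(j) = -2*(-143) = 286)
O(v) = -156
U = 237391/62533 (U = 4 - (286 - 13027)/(-18899 - 43634) = 4 - (-12741)/(-62533) = 4 - (-12741)*(-1)/62533 = 4 - 1*12741/62533 = 4 - 12741/62533 = 237391/62533 ≈ 3.7963)
U/O((6 - 3)*6) = (237391/62533)/(-156) = (237391/62533)*(-1/156) = -237391/9755148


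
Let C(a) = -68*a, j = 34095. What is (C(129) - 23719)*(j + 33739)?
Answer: -2203994494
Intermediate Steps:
(C(129) - 23719)*(j + 33739) = (-68*129 - 23719)*(34095 + 33739) = (-8772 - 23719)*67834 = -32491*67834 = -2203994494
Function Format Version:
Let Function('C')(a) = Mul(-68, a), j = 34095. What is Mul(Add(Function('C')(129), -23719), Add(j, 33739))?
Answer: -2203994494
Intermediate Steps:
Mul(Add(Function('C')(129), -23719), Add(j, 33739)) = Mul(Add(Mul(-68, 129), -23719), Add(34095, 33739)) = Mul(Add(-8772, -23719), 67834) = Mul(-32491, 67834) = -2203994494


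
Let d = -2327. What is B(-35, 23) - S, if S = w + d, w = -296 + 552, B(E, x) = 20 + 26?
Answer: 2117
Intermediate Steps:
B(E, x) = 46
w = 256
S = -2071 (S = 256 - 2327 = -2071)
B(-35, 23) - S = 46 - 1*(-2071) = 46 + 2071 = 2117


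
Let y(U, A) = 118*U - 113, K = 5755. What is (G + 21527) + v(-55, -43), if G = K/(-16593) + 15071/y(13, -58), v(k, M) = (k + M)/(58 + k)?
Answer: 72435617483/3368379 ≈ 21505.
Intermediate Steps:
y(U, A) = -113 + 118*U
v(k, M) = (M + k)/(58 + k)
G = 34556464/3368379 (G = 5755/(-16593) + 15071/(-113 + 118*13) = 5755*(-1/16593) + 15071/(-113 + 1534) = -5755/16593 + 15071/1421 = -5755/16593 + 15071*(1/1421) = -5755/16593 + 2153/203 = 34556464/3368379 ≈ 10.259)
(G + 21527) + v(-55, -43) = (34556464/3368379 + 21527) + (-43 - 55)/(58 - 55) = 72545651197/3368379 - 98/3 = 72435617483/3368379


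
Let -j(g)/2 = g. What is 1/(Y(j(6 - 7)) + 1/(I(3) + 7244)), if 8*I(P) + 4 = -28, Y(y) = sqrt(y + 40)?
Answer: -7240/2201539199 + 52417600*sqrt(42)/2201539199 ≈ 0.15430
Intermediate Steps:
j(g) = -2*g
Y(y) = sqrt(40 + y)
I(P) = -4 (I(P) = -1/2 + (1/8)*(-28) = -1/2 - 7/2 = -4)
1/(Y(j(6 - 7)) + 1/(I(3) + 7244)) = 1/(sqrt(40 - 2*(6 - 7)) + 1/(-4 + 7244)) = 1/(sqrt(40 - 2*(-1)) + 1/7240) = 1/(sqrt(40 + 2) + 1/7240) = 1/(sqrt(42) + 1/7240) = 1/(1/7240 + sqrt(42))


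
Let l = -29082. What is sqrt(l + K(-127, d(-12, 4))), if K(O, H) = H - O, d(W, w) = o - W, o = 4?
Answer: I*sqrt(28939) ≈ 170.11*I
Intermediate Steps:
d(W, w) = 4 - W
sqrt(l + K(-127, d(-12, 4))) = sqrt(-29082 + ((4 - 1*(-12)) - 1*(-127))) = sqrt(-29082 + ((4 + 12) + 127)) = sqrt(-29082 + (16 + 127)) = sqrt(-29082 + 143) = sqrt(-28939) = I*sqrt(28939)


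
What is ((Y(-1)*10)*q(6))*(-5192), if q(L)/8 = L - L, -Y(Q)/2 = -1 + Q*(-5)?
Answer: 0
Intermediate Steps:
Y(Q) = 2 + 10*Q (Y(Q) = -2*(-1 + Q*(-5)) = -2*(-1 - 5*Q) = 2 + 10*Q)
q(L) = 0 (q(L) = 8*(L - L) = 8*0 = 0)
((Y(-1)*10)*q(6))*(-5192) = (((2 + 10*(-1))*10)*0)*(-5192) = (((2 - 10)*10)*0)*(-5192) = (-8*10*0)*(-5192) = -80*0*(-5192) = 0*(-5192) = 0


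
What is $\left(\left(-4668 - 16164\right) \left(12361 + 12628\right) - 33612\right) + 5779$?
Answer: $-520598681$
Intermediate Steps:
$\left(\left(-4668 - 16164\right) \left(12361 + 12628\right) - 33612\right) + 5779 = \left(\left(-20832\right) 24989 - 33612\right) + 5779 = \left(-520570848 - 33612\right) + 5779 = -520604460 + 5779 = -520598681$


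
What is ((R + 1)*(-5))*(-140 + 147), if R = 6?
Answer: -245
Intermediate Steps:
((R + 1)*(-5))*(-140 + 147) = ((6 + 1)*(-5))*(-140 + 147) = (7*(-5))*7 = -35*7 = -245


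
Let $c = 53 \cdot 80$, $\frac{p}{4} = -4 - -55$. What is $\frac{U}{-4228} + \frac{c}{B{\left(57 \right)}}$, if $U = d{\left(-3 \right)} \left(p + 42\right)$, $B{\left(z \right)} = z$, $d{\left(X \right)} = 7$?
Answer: $\frac{1273469}{17214} \approx 73.979$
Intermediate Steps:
$p = 204$ ($p = 4 \left(-4 - -55\right) = 4 \left(-4 + 55\right) = 4 \cdot 51 = 204$)
$U = 1722$ ($U = 7 \left(204 + 42\right) = 7 \cdot 246 = 1722$)
$c = 4240$
$\frac{U}{-4228} + \frac{c}{B{\left(57 \right)}} = \frac{1722}{-4228} + \frac{4240}{57} = 1722 \left(- \frac{1}{4228}\right) + 4240 \cdot \frac{1}{57} = - \frac{123}{302} + \frac{4240}{57} = \frac{1273469}{17214}$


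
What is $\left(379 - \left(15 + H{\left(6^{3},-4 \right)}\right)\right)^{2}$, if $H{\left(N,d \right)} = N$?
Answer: $21904$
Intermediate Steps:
$\left(379 - \left(15 + H{\left(6^{3},-4 \right)}\right)\right)^{2} = \left(379 - 231\right)^{2} = 148^{2} = 21904$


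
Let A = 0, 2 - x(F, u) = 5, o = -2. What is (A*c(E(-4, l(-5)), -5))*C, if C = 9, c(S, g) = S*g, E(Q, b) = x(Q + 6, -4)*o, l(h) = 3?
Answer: 0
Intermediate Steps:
x(F, u) = -3 (x(F, u) = 2 - 1*5 = 2 - 5 = -3)
E(Q, b) = 6 (E(Q, b) = -3*(-2) = 6)
(A*c(E(-4, l(-5)), -5))*C = (0*(6*(-5)))*9 = (0*(-30))*9 = 0*9 = 0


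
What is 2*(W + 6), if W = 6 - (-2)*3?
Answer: 36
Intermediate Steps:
W = 12 (W = 6 - 2*(-3) = 6 + 6 = 12)
2*(W + 6) = 2*(12 + 6) = 2*18 = 36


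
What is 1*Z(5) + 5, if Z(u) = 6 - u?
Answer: 6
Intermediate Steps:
1*Z(5) + 5 = 1*(6 - 1*5) + 5 = 1*(6 - 5) + 5 = 1*1 + 5 = 1 + 5 = 6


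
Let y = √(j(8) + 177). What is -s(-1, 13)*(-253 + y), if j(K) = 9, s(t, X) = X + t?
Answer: 3036 - 12*√186 ≈ 2872.3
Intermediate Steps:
y = √186 (y = √(9 + 177) = √186 ≈ 13.638)
-s(-1, 13)*(-253 + y) = -(13 - 1)*(-253 + √186) = -12*(-253 + √186) = -(-3036 + 12*√186) = 3036 - 12*√186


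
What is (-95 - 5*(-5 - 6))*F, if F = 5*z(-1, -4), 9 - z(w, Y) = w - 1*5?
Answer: -3000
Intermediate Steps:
z(w, Y) = 14 - w (z(w, Y) = 9 - (w - 1*5) = 9 - (w - 5) = 9 - (-5 + w) = 9 + (5 - w) = 14 - w)
F = 75 (F = 5*(14 - 1*(-1)) = 5*(14 + 1) = 5*15 = 75)
(-95 - 5*(-5 - 6))*F = (-95 - 5*(-5 - 6))*75 = (-95 - 5*(-11))*75 = (-95 + 55)*75 = -40*75 = -3000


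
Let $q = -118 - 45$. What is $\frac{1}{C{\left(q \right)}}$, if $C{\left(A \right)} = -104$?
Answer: $- \frac{1}{104} \approx -0.0096154$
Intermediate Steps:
$q = -163$
$\frac{1}{C{\left(q \right)}} = \frac{1}{-104} = - \frac{1}{104}$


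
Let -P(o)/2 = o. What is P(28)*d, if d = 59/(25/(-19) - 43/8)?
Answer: 502208/1017 ≈ 493.81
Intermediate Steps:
P(o) = -2*o
d = -8968/1017 (d = 59/(25*(-1/19) - 43*⅛) = 59/(-25/19 - 43/8) = 59/(-1017/152) = 59*(-152/1017) = -8968/1017 ≈ -8.8181)
P(28)*d = -2*28*(-8968/1017) = -56*(-8968/1017) = 502208/1017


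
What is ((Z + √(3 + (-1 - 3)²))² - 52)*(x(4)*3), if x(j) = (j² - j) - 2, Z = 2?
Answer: -870 + 120*√19 ≈ -346.93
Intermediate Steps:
x(j) = -2 + j² - j
((Z + √(3 + (-1 - 3)²))² - 52)*(x(4)*3) = ((2 + √(3 + (-1 - 3)²))² - 52)*((-2 + 4² - 1*4)*3) = ((2 + √(3 + (-4)²))² - 52)*((-2 + 16 - 4)*3) = ((2 + √(3 + 16))² - 52)*(10*3) = ((2 + √19)² - 52)*30 = (-52 + (2 + √19)²)*30 = -1560 + 30*(2 + √19)²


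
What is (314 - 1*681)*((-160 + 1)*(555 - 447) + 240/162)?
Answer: 170142668/27 ≈ 6.3016e+6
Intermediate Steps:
(314 - 1*681)*((-160 + 1)*(555 - 447) + 240/162) = (314 - 681)*(-159*108 + 240*(1/162)) = -367*(-17172 + 40/27) = -367*(-463604/27) = 170142668/27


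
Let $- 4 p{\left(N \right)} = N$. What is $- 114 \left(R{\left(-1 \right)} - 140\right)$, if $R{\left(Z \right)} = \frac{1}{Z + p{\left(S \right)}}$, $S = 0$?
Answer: $16074$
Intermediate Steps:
$p{\left(N \right)} = - \frac{N}{4}$
$R{\left(Z \right)} = \frac{1}{Z}$ ($R{\left(Z \right)} = \frac{1}{Z - 0} = \frac{1}{Z + 0} = \frac{1}{Z}$)
$- 114 \left(R{\left(-1 \right)} - 140\right) = - 114 \left(\frac{1}{-1} - 140\right) = - 114 \left(-1 - 140\right) = \left(-114\right) \left(-141\right) = 16074$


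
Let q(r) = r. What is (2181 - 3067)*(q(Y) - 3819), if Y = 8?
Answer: 3376546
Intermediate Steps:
(2181 - 3067)*(q(Y) - 3819) = (2181 - 3067)*(8 - 3819) = -886*(-3811) = 3376546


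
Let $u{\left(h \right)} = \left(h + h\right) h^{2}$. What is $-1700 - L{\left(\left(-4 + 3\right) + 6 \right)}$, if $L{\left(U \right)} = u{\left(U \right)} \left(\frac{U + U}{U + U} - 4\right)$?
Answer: $-950$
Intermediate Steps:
$u{\left(h \right)} = 2 h^{3}$ ($u{\left(h \right)} = 2 h h^{2} = 2 h^{3}$)
$L{\left(U \right)} = - 6 U^{3}$ ($L{\left(U \right)} = 2 U^{3} \left(\frac{U + U}{U + U} - 4\right) = 2 U^{3} \left(\frac{2 U}{2 U} - 4\right) = 2 U^{3} \left(2 U \frac{1}{2 U} - 4\right) = 2 U^{3} \left(1 - 4\right) = 2 U^{3} \left(-3\right) = - 6 U^{3}$)
$-1700 - L{\left(\left(-4 + 3\right) + 6 \right)} = -1700 - - 6 \left(\left(-4 + 3\right) + 6\right)^{3} = -1700 - - 6 \left(-1 + 6\right)^{3} = -1700 - - 6 \cdot 5^{3} = -1700 - \left(-6\right) 125 = -1700 - -750 = -1700 + 750 = -950$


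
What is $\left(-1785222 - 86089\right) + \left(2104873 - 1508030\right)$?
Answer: $-1274468$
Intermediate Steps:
$\left(-1785222 - 86089\right) + \left(2104873 - 1508030\right) = -1871311 + 596843 = -1274468$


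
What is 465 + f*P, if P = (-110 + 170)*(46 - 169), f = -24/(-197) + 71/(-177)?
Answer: 29362635/11623 ≈ 2526.3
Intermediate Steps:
f = -9739/34869 (f = -24*(-1/197) + 71*(-1/177) = 24/197 - 71/177 = -9739/34869 ≈ -0.27930)
P = -7380 (P = 60*(-123) = -7380)
465 + f*P = 465 - 9739/34869*(-7380) = 465 + 23957940/11623 = 29362635/11623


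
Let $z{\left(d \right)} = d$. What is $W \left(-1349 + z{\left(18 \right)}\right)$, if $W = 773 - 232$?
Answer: $-720071$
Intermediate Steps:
$W = 541$
$W \left(-1349 + z{\left(18 \right)}\right) = 541 \left(-1349 + 18\right) = 541 \left(-1331\right) = -720071$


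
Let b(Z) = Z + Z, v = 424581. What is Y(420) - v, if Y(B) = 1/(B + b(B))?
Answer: -534972059/1260 ≈ -4.2458e+5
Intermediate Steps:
b(Z) = 2*Z
Y(B) = 1/(3*B) (Y(B) = 1/(B + 2*B) = 1/(3*B))
Y(420) - v = (⅓)/420 - 1*424581 = (⅓)*(1/420) - 424581 = 1/1260 - 424581 = -534972059/1260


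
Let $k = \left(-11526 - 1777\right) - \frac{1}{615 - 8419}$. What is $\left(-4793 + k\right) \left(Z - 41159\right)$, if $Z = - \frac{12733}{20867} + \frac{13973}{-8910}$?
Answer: $\frac{14035718200589253529}{18843616440} \approx 7.4485 \cdot 10^{8}$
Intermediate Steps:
$Z = - \frac{5260073}{2414610}$ ($Z = \left(-12733\right) \frac{1}{20867} + 13973 \left(- \frac{1}{8910}\right) = - \frac{1819}{2981} - \frac{13973}{8910} = - \frac{5260073}{2414610} \approx -2.1784$)
$k = - \frac{103816611}{7804}$ ($k = \left(-11526 - 1777\right) - \frac{1}{-7804} = -13303 - - \frac{1}{7804} = -13303 + \frac{1}{7804} = - \frac{103816611}{7804} \approx -13303.0$)
$\left(-4793 + k\right) \left(Z - 41159\right) = \left(-4793 - \frac{103816611}{7804}\right) \left(- \frac{5260073}{2414610} - 41159\right) = \left(- \frac{141221183}{7804}\right) \left(- \frac{99388193063}{2414610}\right) = \frac{14035718200589253529}{18843616440}$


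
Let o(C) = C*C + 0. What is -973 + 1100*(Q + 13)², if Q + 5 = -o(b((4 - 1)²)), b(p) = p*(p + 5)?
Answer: 276972765427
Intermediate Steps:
b(p) = p*(5 + p)
o(C) = C² (o(C) = C² + 0 = C²)
Q = -15881 (Q = -5 - ((4 - 1)²*(5 + (4 - 1)²))² = -5 - (3²*(5 + 3²))² = -5 - (9*(5 + 9))² = -5 - (9*14)² = -5 - 1*126² = -5 - 1*15876 = -5 - 15876 = -15881)
-973 + 1100*(Q + 13)² = -973 + 1100*(-15881 + 13)² = -973 + 1100*(-15868)² = -973 + 1100*251793424 = -973 + 276972766400 = 276972765427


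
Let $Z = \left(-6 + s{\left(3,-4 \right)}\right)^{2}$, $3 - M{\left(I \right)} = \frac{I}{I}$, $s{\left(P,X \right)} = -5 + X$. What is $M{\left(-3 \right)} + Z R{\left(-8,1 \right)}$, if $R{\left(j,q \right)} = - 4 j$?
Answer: $7202$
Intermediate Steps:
$M{\left(I \right)} = 2$ ($M{\left(I \right)} = 3 - \frac{I}{I} = 3 - 1 = 2$)
$Z = 225$ ($Z = \left(-6 - 9\right)^{2} = \left(-15\right)^{2} = 225$)
$M{\left(-3 \right)} + Z R{\left(-8,1 \right)} = 2 + 225 \left(\left(-4\right) \left(-8\right)\right) = 2 + 225 \cdot 32 = 2 + 7200 = 7202$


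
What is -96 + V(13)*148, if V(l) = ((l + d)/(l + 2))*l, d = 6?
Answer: 35116/15 ≈ 2341.1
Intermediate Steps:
V(l) = l*(6 + l)/(2 + l) (V(l) = ((l + 6)/(l + 2))*l = ((6 + l)/(2 + l))*l = l*(6 + l)/(2 + l))
-96 + V(13)*148 = -96 + (13*(6 + 13)/(2 + 13))*148 = -96 + (13*19/15)*148 = -96 + (13*(1/15)*19)*148 = -96 + (247/15)*148 = -96 + 36556/15 = 35116/15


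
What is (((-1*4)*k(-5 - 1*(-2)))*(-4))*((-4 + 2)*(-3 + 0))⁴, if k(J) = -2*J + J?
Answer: 62208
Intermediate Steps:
k(J) = -J
(((-1*4)*k(-5 - 1*(-2)))*(-4))*((-4 + 2)*(-3 + 0))⁴ = (((-1*4)*(-(-5 - 1*(-2))))*(-4))*((-4 + 2)*(-3 + 0))⁴ = (-(-4)*(-5 + 2)*(-4))*(-2*(-3))⁴ = (-(-4)*(-3)*(-4))*6⁴ = (-4*3*(-4))*1296 = -12*(-4)*1296 = 48*1296 = 62208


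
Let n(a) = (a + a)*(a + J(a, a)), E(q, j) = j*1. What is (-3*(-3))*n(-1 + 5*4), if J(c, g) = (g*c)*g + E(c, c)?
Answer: 2358774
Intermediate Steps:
E(q, j) = j
J(c, g) = c + c*g² (J(c, g) = (g*c)*g + c = (c*g)*g + c = c*g² + c = c + c*g²)
n(a) = 2*a*(a + a*(1 + a²)) (n(a) = (a + a)*(a + a*(1 + a²)) = (2*a)*(a + a*(1 + a²)) = 2*a*(a + a*(1 + a²)))
(-3*(-3))*n(-1 + 5*4) = (-3*(-3))*(2*(-1 + 5*4)²*(2 + (-1 + 5*4)²)) = 9*(2*(-1 + 20)²*(2 + (-1 + 20)²)) = 9*(2*19²*(2 + 19²)) = 9*(2*361*(2 + 361)) = 9*(2*361*363) = 9*262086 = 2358774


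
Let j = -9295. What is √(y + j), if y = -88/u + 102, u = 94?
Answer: I*√20309405/47 ≈ 95.885*I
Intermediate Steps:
y = 4750/47 (y = -88/94 + 102 = (1/94)*(-88) + 102 = -44/47 + 102 = 4750/47 ≈ 101.06)
√(y + j) = √(4750/47 - 9295) = √(-432115/47) = I*√20309405/47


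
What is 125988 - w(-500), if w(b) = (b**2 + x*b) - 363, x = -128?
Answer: -187649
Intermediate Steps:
w(b) = -363 + b**2 - 128*b (w(b) = (b**2 - 128*b) - 363 = -363 + b**2 - 128*b)
125988 - w(-500) = 125988 - (-363 + (-500)**2 - 128*(-500)) = 125988 - (-363 + 250000 + 64000) = 125988 - 1*313637 = 125988 - 313637 = -187649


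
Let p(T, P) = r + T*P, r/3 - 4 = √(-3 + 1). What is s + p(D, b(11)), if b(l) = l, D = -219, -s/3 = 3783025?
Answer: -11351472 + 3*I*√2 ≈ -1.1351e+7 + 4.2426*I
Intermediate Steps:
s = -11349075 (s = -3*3783025 = -11349075)
r = 12 + 3*I*√2 (r = 12 + 3*√(-3 + 1) = 12 + 3*√(-2) = 12 + 3*(I*√2) = 12 + 3*I*√2 ≈ 12.0 + 4.2426*I)
p(T, P) = 12 + P*T + 3*I*√2 (p(T, P) = (12 + 3*I*√2) + T*P = (12 + 3*I*√2) + P*T = 12 + P*T + 3*I*√2)
s + p(D, b(11)) = -11349075 + (12 + 11*(-219) + 3*I*√2) = -11349075 + (12 - 2409 + 3*I*√2) = -11349075 + (-2397 + 3*I*√2) = -11351472 + 3*I*√2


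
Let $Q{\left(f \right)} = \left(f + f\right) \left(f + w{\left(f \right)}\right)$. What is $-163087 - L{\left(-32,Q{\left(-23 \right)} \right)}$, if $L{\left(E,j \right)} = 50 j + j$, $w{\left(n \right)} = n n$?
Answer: $1023989$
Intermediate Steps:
$w{\left(n \right)} = n^{2}$
$Q{\left(f \right)} = 2 f \left(f + f^{2}\right)$ ($Q{\left(f \right)} = \left(f + f\right) \left(f + f^{2}\right) = 2 f \left(f + f^{2}\right)$)
$L{\left(E,j \right)} = 51 j$
$-163087 - L{\left(-32,Q{\left(-23 \right)} \right)} = -163087 - 51 \cdot 2 \left(-23\right)^{2} \left(1 - 23\right) = -163087 - 51 \cdot 2 \cdot 529 \left(-22\right) = -163087 - 51 \left(-23276\right) = -163087 - -1187076 = -163087 + 1187076 = 1023989$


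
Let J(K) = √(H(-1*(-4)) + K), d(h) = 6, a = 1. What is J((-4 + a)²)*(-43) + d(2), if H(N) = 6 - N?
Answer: 6 - 43*√11 ≈ -136.61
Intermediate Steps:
J(K) = √(2 + K) (J(K) = √((6 - (-1)*(-4)) + K) = √((6 - 1*4) + K) = √((6 - 4) + K) = √(2 + K))
J((-4 + a)²)*(-43) + d(2) = √(2 + (-4 + 1)²)*(-43) + 6 = √(2 + (-3)²)*(-43) + 6 = √(2 + 9)*(-43) + 6 = √11*(-43) + 6 = -43*√11 + 6 = 6 - 43*√11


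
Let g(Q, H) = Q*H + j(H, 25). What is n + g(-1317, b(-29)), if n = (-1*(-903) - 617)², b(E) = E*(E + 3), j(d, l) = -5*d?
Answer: -914992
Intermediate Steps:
b(E) = E*(3 + E)
n = 81796 (n = (903 - 617)² = 286² = 81796)
g(Q, H) = -5*H + H*Q (g(Q, H) = Q*H - 5*H = H*Q - 5*H = -5*H + H*Q)
n + g(-1317, b(-29)) = 81796 + (-29*(3 - 29))*(-5 - 1317) = 81796 - 29*(-26)*(-1322) = 81796 + 754*(-1322) = 81796 - 996788 = -914992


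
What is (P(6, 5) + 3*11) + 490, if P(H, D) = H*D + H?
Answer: 559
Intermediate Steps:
P(H, D) = H + D*H (P(H, D) = D*H + H = H + D*H)
(P(6, 5) + 3*11) + 490 = (6*(1 + 5) + 3*11) + 490 = (6*6 + 33) + 490 = (36 + 33) + 490 = 69 + 490 = 559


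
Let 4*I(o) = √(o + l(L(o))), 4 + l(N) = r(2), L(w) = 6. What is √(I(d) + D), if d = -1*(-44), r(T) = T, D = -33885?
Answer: √(-135540 + √42)/2 ≈ 184.07*I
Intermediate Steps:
d = 44
l(N) = -2 (l(N) = -4 + 2 = -2)
I(o) = √(-2 + o)/4 (I(o) = √(o - 2)/4 = √(-2 + o)/4)
√(I(d) + D) = √(√(-2 + 44)/4 - 33885) = √(√42/4 - 33885) = √(-33885 + √42/4)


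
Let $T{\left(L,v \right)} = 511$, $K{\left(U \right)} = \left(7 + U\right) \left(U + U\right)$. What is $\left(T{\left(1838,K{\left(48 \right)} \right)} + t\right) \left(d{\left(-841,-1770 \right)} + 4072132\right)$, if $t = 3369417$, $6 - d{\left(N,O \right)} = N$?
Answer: $13725645975512$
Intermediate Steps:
$d{\left(N,O \right)} = 6 - N$
$K{\left(U \right)} = 2 U \left(7 + U\right)$ ($K{\left(U \right)} = \left(7 + U\right) 2 U = 2 U \left(7 + U\right)$)
$\left(T{\left(1838,K{\left(48 \right)} \right)} + t\right) \left(d{\left(-841,-1770 \right)} + 4072132\right) = \left(511 + 3369417\right) \left(\left(6 - -841\right) + 4072132\right) = 3369928 \left(\left(6 + 841\right) + 4072132\right) = 3369928 \left(847 + 4072132\right) = 3369928 \cdot 4072979 = 13725645975512$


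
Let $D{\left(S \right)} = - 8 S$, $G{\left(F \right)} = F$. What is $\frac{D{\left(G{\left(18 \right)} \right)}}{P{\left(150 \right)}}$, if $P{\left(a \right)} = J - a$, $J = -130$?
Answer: $\frac{18}{35} \approx 0.51429$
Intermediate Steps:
$P{\left(a \right)} = -130 - a$
$\frac{D{\left(G{\left(18 \right)} \right)}}{P{\left(150 \right)}} = \frac{\left(-8\right) 18}{-130 - 150} = - \frac{144}{-130 - 150} = - \frac{144}{-280} = \left(-144\right) \left(- \frac{1}{280}\right) = \frac{18}{35}$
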